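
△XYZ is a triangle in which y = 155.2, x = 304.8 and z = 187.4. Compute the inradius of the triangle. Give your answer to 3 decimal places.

Semiperimeter s = (304.8 + 155.2 + 187.4)/2 = 323.7.
Heron's formula: area = √(323.7·18.9·168.5·136.3) ≈ 11854.
Inradius = area/s = 11854/323.7 ≈ 36.619.

r ≈ 36.619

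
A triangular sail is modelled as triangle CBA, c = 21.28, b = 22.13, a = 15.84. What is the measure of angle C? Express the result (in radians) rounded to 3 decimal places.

∠C ≈ 1.148 rad

By the law of cosines, cos C = (b² + a² − c²) / (2·b·a) ≈ 0.41052, so ∠C ≈ 1.148 rad.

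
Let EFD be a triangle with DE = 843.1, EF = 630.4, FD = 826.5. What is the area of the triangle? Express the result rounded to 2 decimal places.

Semiperimeter s = (826.5 + 843.1 + 630.4)/2 = 1150.
Heron's formula: area = √(1150·323.5·306.9·519.6) ≈ 2.4357e+05.

area ≈ 243567.35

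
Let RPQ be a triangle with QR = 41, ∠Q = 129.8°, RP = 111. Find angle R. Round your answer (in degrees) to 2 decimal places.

33.71

Law of sines: sin P = QR·sin Q/RP ≈ 0.28378.
Since RP ≥ QR, only the acute value applies: ∠P ≈ 16.49°.
Then ∠R = 180° − ∠Q − ∠P ≈ 33.71°.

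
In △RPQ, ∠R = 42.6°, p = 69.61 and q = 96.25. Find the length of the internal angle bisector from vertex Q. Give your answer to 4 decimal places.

By the law of cosines, r² = p² + q² − 2·p·q·cos R = 4246, so r ≈ 65.161.
Law of cosines again: cos Q = (r² + p² − q²)/(2·r·p) ≈ -0.01902, so ∠Q ≈ 91.09°.
The bisector from Q has length 2·r·p·cos(∠Q/2)/(r+p) ≈ 47.142.

t_Q ≈ 47.1420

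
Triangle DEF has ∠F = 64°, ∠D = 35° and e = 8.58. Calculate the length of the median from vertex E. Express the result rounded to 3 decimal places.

The third angle is ∠E = 180° − ∠F − ∠D = 81.00°.
Law of sines: d = e·sin D/sin E ≈ 4.9826.
Law of sines: f = e·sin F/sin E ≈ 7.8078.
Median from E: ½√(2·f² + 2·d² − e²) ≈ 4.9487.

4.949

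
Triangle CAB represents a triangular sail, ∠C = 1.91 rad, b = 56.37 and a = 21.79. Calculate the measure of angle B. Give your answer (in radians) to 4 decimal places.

∠B ≈ 0.9192 rad

By the law of cosines, c² = a² + b² − 2·a·b·cos C = 4469.8, so c ≈ 66.856.
Law of cosines again: cos B = (c² + a² − b²)/(2·c·a) ≈ 0.60647, so ∠B ≈ 0.919 rad.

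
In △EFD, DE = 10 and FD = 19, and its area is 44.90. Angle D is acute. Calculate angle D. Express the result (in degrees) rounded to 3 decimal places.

∠D ≈ 28.205°

From area = ½·FD·DE·sin D, we get sin D = 2·area/(FD·DE) ≈ 0.47263.
Taking the acute solution, ∠D ≈ 28.21°.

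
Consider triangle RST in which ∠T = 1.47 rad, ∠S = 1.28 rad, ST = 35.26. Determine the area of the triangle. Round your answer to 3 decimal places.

1552.457

The third angle is ∠R = π − ∠S − ∠T = 0.392 rad.
Law of sines: TR = ST·sin S/sin R ≈ 88.507.
Law of sines: RS = ST·sin T/sin R ≈ 91.917.
Area = ½·ST·TR·sin T ≈ 1552.5.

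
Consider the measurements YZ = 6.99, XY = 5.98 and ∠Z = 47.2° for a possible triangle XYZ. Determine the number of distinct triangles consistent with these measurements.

2

YZ·sin Z = 6.99·sin(47.2°) ≈ 5.129.
Since YZ sin Z < XY < YZ (5.129 < 5.98 < 6.99), two triangles exist.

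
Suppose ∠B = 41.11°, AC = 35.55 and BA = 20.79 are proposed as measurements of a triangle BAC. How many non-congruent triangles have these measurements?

1

BA·sin B = 20.79·sin(41.11°) ≈ 13.67.
Since AC ≥ BA, exactly one triangle exists.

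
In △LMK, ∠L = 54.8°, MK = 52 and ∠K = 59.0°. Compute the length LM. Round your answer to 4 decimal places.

The third angle is ∠M = 180° − ∠K − ∠L = 66.20°.
Law of sines: LM = MK·sin K/sin L ≈ 54.547.

54.5469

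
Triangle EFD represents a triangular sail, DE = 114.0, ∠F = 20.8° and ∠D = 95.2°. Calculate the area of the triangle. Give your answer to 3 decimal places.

16379.085

The third angle is ∠E = 180° − ∠F − ∠D = 64.00°.
Law of sines: FD = DE·sin E/sin F ≈ 288.54.
Law of sines: EF = DE·sin D/sin F ≈ 319.71.
Area = ½·DE·FD·sin D ≈ 16379.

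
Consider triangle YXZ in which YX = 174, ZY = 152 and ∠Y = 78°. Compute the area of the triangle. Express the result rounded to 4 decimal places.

12935.0239

Area = ½·ZY·YX·sin Y ≈ 12935.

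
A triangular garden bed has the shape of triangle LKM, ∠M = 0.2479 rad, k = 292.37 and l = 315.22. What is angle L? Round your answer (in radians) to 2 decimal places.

By the law of cosines, m² = l² + k² − 2·l·k·cos M = 6156.9, so m ≈ 78.466.
Law of cosines again: cos L = (k² + m² − l²)/(2·k·m) ≈ -0.16840, so ∠L ≈ 1.7400 rad.

∠L ≈ 1.74 rad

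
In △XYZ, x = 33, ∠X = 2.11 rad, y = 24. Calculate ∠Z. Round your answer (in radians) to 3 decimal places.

0.358

Law of sines: sin Y = y·sin X/x ≈ 0.62409.
Since x ≥ y, only the acute value applies: ∠Y ≈ 0.674 rad.
Then ∠Z = π − ∠X − ∠Y ≈ 0.358 rad.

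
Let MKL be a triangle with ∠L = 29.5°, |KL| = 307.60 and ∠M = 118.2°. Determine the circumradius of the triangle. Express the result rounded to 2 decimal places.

174.51

The third angle is ∠K = 180° − ∠L − ∠M = 32.30°.
Law of sines: |LM| = |KL|·sin K/sin M ≈ 186.5.
Law of sines: |MK| = |KL|·sin L/sin M ≈ 171.87.
Circumradius = |KL|/(2 sin M) ≈ 174.51.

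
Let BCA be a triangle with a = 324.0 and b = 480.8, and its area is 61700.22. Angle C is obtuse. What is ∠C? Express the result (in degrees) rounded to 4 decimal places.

From area = ½·a·b·sin C, we get sin C = 2·area/(a·b) ≈ 0.79215.
Taking the obtuse solution, ∠C ≈ 127.61°.

127.6131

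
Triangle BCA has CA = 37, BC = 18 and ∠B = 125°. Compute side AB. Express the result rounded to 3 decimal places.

Law of sines: sin A = BC·sin B/CA ≈ 0.39851.
Since CA ≥ BC, only the acute value applies: ∠A ≈ 23.48°.
Then ∠C = 180° − ∠B − ∠A ≈ 31.52°.
Law of sines gives AB = CA·sin C/sin B ≈ 23.611.

23.611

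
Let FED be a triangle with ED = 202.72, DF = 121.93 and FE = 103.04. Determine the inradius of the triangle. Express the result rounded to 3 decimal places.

r ≈ 23.018

Semiperimeter s = (202.72 + 121.93 + 103.04)/2 = 213.84.
Heron's formula: area = √(213.84·11.125·91.915·110.8) ≈ 4922.3.
Inradius = area/s = 4922.3/213.84 ≈ 23.018.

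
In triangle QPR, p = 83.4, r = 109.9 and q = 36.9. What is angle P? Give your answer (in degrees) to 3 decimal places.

By the law of cosines, cos P = (r² + q² − p²) / (2·r·q) ≈ 0.79945, so ∠P ≈ 36.92°.

36.922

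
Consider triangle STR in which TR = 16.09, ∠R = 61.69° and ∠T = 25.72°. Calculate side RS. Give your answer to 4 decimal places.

The third angle is ∠S = 180° − ∠T − ∠R = 92.59°.
Law of sines: RS = TR·sin T/sin S ≈ 6.9898.

6.9898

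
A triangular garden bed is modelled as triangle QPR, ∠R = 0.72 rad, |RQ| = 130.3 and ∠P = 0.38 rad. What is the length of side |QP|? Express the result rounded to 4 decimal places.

231.6341

The third angle is ∠Q = π − ∠P − ∠R = 2.042 rad.
Law of sines: |QP| = |RQ|·sin R/sin P ≈ 231.63.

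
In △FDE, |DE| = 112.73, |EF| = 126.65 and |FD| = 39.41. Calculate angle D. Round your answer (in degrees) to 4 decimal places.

101.5498

By the law of cosines, cos D = (|FD|² + |DE|² − |EF|²) / (2·|FD|·|DE|) ≈ -0.20022, so ∠D ≈ 101.55°.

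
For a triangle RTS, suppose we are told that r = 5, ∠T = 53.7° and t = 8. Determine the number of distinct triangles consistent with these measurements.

r·sin T = 5·sin(53.7°) ≈ 4.03.
Since t ≥ r, exactly one triangle exists.

1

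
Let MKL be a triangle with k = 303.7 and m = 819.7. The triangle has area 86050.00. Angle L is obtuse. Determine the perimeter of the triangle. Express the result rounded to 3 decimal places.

From area = ½·m·k·sin L, we get sin L = 2·area/(m·k) ≈ 0.69132.
Taking the obtuse solution, ∠L ≈ 136.27°.
Law of cosines then gives l ≈ 1060.1.
Perimeter = 819.7 + 303.7 + 1060.1 = 2183.5.

perimeter ≈ 2183.535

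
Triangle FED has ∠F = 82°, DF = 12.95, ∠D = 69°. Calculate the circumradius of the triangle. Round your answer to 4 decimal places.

The third angle is ∠E = 180° − ∠D − ∠F = 29.00°.
Law of sines: ED = DF·sin F/sin E ≈ 26.452.
Law of sines: FE = DF·sin D/sin E ≈ 24.937.
Circumradius = DF/(2 sin E) ≈ 13.356.

R ≈ 13.3558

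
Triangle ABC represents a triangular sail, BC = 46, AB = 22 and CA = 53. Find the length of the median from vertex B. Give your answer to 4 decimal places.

24.4489

Median from B: ½√(2·AB² + 2·BC² − CA²) ≈ 24.449.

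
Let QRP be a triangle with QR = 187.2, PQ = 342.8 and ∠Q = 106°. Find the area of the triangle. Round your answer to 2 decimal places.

Area = ½·PQ·QR·sin Q ≈ 30843.

area ≈ 30843.12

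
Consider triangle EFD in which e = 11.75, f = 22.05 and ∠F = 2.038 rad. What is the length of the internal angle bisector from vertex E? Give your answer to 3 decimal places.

16.677

Law of sines: sin E = e·sin F/f ≈ 0.47577.
Since f ≥ e, only the acute value applies: ∠E ≈ 0.496 rad.
Then ∠D = π − ∠F − ∠E ≈ 0.608 rad.
Law of sines gives d = f·sin D/sin F ≈ 14.102.
The bisector from E has length 2·f·d·cos(∠E/2)/(f+d) ≈ 16.677.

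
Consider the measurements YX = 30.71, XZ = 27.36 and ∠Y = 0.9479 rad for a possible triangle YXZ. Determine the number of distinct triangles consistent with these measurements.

2

YX·sin Y = 30.71·sin(0.9479 rad) ≈ 24.94.
Since YX sin Y < XZ < YX (24.94 < 27.36 < 30.71), two triangles exist.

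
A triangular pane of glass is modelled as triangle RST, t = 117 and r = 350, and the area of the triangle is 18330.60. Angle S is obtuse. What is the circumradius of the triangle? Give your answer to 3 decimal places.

232.079

From area = ½·t·r·sin S, we get sin S = 2·area/(t·r) ≈ 0.89527.
Taking the obtuse solution, ∠S ≈ 116.46°.
Law of cosines then gives s ≈ 415.55.
Circumradius = s/(2 sin S) ≈ 232.08.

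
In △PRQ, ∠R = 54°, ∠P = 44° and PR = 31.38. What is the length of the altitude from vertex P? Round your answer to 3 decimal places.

The third angle is ∠Q = 180° − ∠P − ∠R = 82.00°.
Law of sines: RQ = PR·sin P/sin Q ≈ 22.013.
Law of sines: QP = PR·sin R/sin Q ≈ 25.636.
Area = ½·PR·RQ·sin R ≈ 279.42.
The altitude from P has length 2·area/RQ ≈ 25.387.

h_P ≈ 25.387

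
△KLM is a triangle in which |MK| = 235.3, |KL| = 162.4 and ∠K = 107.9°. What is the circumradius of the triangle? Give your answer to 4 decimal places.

By the law of cosines, |LM|² = |MK|² + |KL|² − 2·|MK|·|KL|·cos K = 1.0523e+05, so |LM| ≈ 324.39.
Area = ½·|MK|·|KL|·sin K ≈ 18182.
Circumradius = |LM|/(2 sin K) ≈ 170.45.

170.4462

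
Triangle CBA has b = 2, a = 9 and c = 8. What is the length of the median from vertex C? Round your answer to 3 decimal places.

m_C ≈ 5.148

Median from C: ½√(2·b² + 2·a² − c²) ≈ 5.1478.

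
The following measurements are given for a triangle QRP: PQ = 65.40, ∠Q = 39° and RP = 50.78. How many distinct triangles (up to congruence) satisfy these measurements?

PQ·sin Q = 65.40·sin(39°) ≈ 41.16.
Since PQ sin Q < RP < PQ (41.16 < 50.78 < 65.40), two triangles exist.

2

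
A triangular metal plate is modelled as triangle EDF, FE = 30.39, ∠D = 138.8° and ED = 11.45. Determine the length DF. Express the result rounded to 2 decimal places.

Law of sines: sin F = ED·sin D/FE ≈ 0.24817.
Since FE ≥ ED, only the acute value applies: ∠F ≈ 14.37°.
Then ∠E = 180° − ∠D − ∠F ≈ 26.83°.
Law of sines gives DF = FE·sin E/sin D ≈ 20.824.

20.82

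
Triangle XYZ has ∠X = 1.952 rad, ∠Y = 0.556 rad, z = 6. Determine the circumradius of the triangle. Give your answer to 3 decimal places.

The third angle is ∠Z = π − ∠X − ∠Y = 0.634 rad.
Law of sines: x = z·sin X/sin Z ≈ 9.4069.
Law of sines: y = z·sin Y/sin Z ≈ 5.3489.
Circumradius = z/(2 sin Z) ≈ 5.0672.

R ≈ 5.067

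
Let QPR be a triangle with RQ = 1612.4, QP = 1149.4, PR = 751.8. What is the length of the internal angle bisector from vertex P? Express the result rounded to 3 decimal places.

492.531

By the law of cosines, cos P = (QP² + PR² − RQ²) / (2·QP·PR) ≈ -0.41285, so ∠P ≈ 114.38°.
The bisector from P has length 2·QP·PR·cos(∠P/2)/(QP+PR) ≈ 492.53.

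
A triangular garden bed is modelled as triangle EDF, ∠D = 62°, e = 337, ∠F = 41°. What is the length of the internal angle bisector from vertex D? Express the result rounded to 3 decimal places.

The third angle is ∠E = 180° − ∠D − ∠F = 77.00°.
Law of sines: d = e·sin D/sin E ≈ 305.38.
Law of sines: f = e·sin F/sin E ≈ 226.91.
The bisector from D has length 2·f·e·cos(∠D/2)/(f+e) ≈ 232.47.

232.470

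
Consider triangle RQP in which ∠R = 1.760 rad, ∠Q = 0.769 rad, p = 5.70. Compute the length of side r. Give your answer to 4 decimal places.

The third angle is ∠P = π − ∠R − ∠Q = 0.613 rad.
Law of sines: r = p·sin R/sin P ≈ 9.7363.

9.7363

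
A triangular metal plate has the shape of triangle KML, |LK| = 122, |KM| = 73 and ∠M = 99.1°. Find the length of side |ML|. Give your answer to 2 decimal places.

Law of sines: sin L = |KM|·sin M/|LK| ≈ 0.59083.
Since |LK| ≥ |KM|, only the acute value applies: ∠L ≈ 36.22°.
Then ∠K = 180° − ∠M − ∠L ≈ 44.68°.
Law of sines gives |ML| = |LK|·sin K/sin M ≈ 86.884.

86.88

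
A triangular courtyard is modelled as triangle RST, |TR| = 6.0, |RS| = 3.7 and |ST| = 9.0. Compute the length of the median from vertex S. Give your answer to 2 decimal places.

6.19

Median from S: ½√(2·|RS|² + 2·|ST|² − |TR|²) ≈ 6.1923.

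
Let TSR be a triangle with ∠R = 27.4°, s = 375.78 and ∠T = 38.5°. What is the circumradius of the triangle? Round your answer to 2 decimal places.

The third angle is ∠S = 180° − ∠R − ∠T = 114.10°.
Law of sines: t = s·sin T/sin S ≈ 256.27.
Law of sines: r = s·sin R/sin S ≈ 189.45.
Circumradius = s/(2 sin S) ≈ 205.83.

205.83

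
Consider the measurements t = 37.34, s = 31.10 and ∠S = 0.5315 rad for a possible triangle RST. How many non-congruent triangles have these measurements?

2

t·sin S = 37.34·sin(0.5315 rad) ≈ 18.92.
Since t sin S < s < t (18.92 < 31.10 < 37.34), two triangles exist.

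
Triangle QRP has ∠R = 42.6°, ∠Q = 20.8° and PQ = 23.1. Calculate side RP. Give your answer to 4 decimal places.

12.1189

The third angle is ∠P = 180° − ∠Q − ∠R = 116.60°.
Law of sines: RP = PQ·sin Q/sin R ≈ 12.119.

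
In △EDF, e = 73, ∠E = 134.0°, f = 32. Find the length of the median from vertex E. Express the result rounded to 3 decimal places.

m_E ≈ 16.925

Law of sines: sin F = f·sin E/e ≈ 0.31533.
Since e ≥ f, only the acute value applies: ∠F ≈ 18.38°.
Then ∠D = 180° − ∠E − ∠F ≈ 27.62°.
Law of sines gives d = e·sin D/sin E ≈ 47.047.
Median from E: ½√(2·d² + 2·f² − e²) ≈ 16.925.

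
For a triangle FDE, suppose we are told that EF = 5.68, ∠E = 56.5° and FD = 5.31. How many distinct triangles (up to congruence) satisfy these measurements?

2

EF·sin E = 5.68·sin(56.5°) ≈ 4.736.
Since EF sin E < FD < EF (4.736 < 5.31 < 5.68), two triangles exist.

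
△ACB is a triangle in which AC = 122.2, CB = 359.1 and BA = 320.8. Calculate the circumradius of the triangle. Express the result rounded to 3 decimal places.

By the law of cosines, cos A = (BA² + AC² − CB²) / (2·BA·AC) ≈ -0.14167, so ∠A ≈ 98.14°.
Circumradius = CB/(2 sin A) ≈ 181.38.

181.379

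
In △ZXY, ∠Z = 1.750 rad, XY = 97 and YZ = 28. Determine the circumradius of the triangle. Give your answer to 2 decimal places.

49.29

Law of sines: sin X = YZ·sin Z/XY ≈ 0.28404.
Since XY ≥ YZ, only the acute value applies: ∠X ≈ 0.288 rad.
Then ∠Y = π − ∠Z − ∠X ≈ 1.104 rad.
Law of sines gives ZX = XY·sin Y/sin Z ≈ 88.014.
Circumradius = XY/(2 sin Z) ≈ 49.289.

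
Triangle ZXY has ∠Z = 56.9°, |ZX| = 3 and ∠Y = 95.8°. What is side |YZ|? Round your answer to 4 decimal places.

The third angle is ∠X = 180° − ∠Y − ∠Z = 27.30°.
Law of sines: |YZ| = |ZX|·sin X/sin Y ≈ 1.383.

1.3830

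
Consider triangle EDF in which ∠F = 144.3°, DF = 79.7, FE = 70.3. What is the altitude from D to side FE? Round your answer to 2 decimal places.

h_D ≈ 46.51

By the law of cosines, ED² = DF² + FE² − 2·DF·FE·cos F = 20394, so ED ≈ 142.81.
Area = ½·DF·FE·sin F ≈ 1634.8.
The altitude from D has length 2·area/FE ≈ 46.508.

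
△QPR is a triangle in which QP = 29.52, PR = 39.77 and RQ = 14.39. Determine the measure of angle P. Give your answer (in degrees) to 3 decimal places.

By the law of cosines, cos P = (QP² + PR² − RQ²) / (2·QP·PR) ≈ 0.95656, so ∠P ≈ 16.95°.

16.951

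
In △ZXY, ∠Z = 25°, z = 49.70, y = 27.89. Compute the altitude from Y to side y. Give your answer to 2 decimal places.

h_Y ≈ 31.09

Law of sines: sin Y = y·sin Z/z ≈ 0.23716.
Since z ≥ y, only the acute value applies: ∠Y ≈ 13.72°.
Then ∠X = 180° − ∠Z − ∠Y ≈ 141.28°.
Law of sines gives x = z·sin X/sin Z ≈ 73.559.
Area = ½·z·y·sin X ≈ 433.51.
The altitude from Y has length 2·area/y ≈ 31.087.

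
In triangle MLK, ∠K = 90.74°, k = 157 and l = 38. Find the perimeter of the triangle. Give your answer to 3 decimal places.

perimeter ≈ 346.842

Law of sines: sin L = l·sin K/k ≈ 0.24202.
Since k ≥ l, only the acute value applies: ∠L ≈ 14.01°.
Then ∠M = 180° − ∠K − ∠L ≈ 75.25°.
Law of sines gives m = k·sin M/sin K ≈ 151.84.
Semiperimeter s = (151.84+38+157)/2 = 173.42.
Perimeter = 151.84 + 38 + 157 = 346.84.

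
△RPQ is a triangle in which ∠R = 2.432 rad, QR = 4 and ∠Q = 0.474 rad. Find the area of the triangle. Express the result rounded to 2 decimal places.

The third angle is ∠P = π − ∠Q − ∠R = 0.236 rad.
Law of sines: PQ = QR·sin R/sin P ≈ 11.165.
Law of sines: RP = QR·sin Q/sin P ≈ 7.822.
Area = ½·QR·PQ·sin Q ≈ 10.192.

area ≈ 10.19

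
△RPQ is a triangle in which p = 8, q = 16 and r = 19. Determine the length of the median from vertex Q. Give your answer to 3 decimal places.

Median from Q: ½√(2·r² + 2·p² − q²) ≈ 12.186.

12.186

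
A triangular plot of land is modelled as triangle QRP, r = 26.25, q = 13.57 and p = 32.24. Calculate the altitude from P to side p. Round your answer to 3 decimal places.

h_P ≈ 10.744

Semiperimeter s = (13.57 + 26.25 + 32.24)/2 = 36.03.
Heron's formula: area = √(36.03·22.46·9.78·3.79) ≈ 173.19.
The altitude from P has length 2·area/p ≈ 10.744.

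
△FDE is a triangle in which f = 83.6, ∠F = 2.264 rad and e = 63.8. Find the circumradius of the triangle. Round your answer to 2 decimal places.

Law of sines: sin E = e·sin F/f ≈ 0.58702.
Since f ≥ e, only the acute value applies: ∠E ≈ 0.627 rad.
Then ∠D = π − ∠F − ∠E ≈ 0.250 rad.
Law of sines gives d = f·sin D/sin F ≈ 26.912.
Circumradius = f/(2 sin F) ≈ 54.342.

54.34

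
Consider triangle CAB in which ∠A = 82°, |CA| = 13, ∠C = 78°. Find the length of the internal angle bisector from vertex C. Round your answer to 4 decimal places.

The third angle is ∠B = 180° − ∠C − ∠A = 20.00°.
Law of sines: |AB| = |CA|·sin C/sin B ≈ 37.179.
Law of sines: |BC| = |CA|·sin A/sin B ≈ 37.64.
The bisector from C has length 2·|BC|·|CA|·cos(∠C/2)/(|BC|+|CA|) ≈ 15.019.

15.0186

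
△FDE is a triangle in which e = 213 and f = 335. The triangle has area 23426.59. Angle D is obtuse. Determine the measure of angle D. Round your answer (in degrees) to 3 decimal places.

∠D ≈ 138.957°

From area = ½·e·f·sin D, we get sin D = 2·area/(e·f) ≈ 0.65662.
Taking the obtuse solution, ∠D ≈ 138.96°.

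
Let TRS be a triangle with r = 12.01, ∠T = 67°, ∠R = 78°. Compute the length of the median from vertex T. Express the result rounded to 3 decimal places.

The third angle is ∠S = 180° − ∠T − ∠R = 35.00°.
Law of sines: t = r·sin T/sin R ≈ 11.302.
Law of sines: s = r·sin S/sin R ≈ 7.0425.
Median from T: ½√(2·r² + 2·s² − t²) ≈ 8.0612.

8.061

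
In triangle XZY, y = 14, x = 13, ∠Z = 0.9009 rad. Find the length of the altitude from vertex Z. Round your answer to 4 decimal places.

By the law of cosines, z² = y² + x² − 2·y·x·cos Z = 138.99, so z ≈ 11.789.
Area = ½·y·x·sin Z ≈ 71.334.
The altitude from Z has length 2·area/z ≈ 12.101.

h_Z ≈ 12.1013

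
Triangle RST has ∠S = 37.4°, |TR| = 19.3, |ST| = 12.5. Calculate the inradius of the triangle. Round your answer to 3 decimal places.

r ≈ 3.533

Law of sines: sin R = |ST|·sin S/|TR| ≈ 0.39338.
Since |TR| ≥ |ST|, only the acute value applies: ∠R ≈ 23.16°.
Then ∠T = 180° − ∠S − ∠R ≈ 119.44°.
Law of sines gives |RS| = |TR|·sin T/sin S ≈ 27.674.
Area = ½·|TR|·|ST|·sin T ≈ 105.05.
Semiperimeter s = (12.5+19.3+27.674)/2 = 29.737.
Inradius = area/s = 105.05/29.737 ≈ 3.5328.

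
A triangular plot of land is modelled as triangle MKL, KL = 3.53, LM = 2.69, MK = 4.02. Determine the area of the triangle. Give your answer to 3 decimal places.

area ≈ 4.665

Semiperimeter s = (3.53 + 2.69 + 4.02)/2 = 5.12.
Heron's formula: area = √(5.12·1.59·2.43·1.1) ≈ 4.6648.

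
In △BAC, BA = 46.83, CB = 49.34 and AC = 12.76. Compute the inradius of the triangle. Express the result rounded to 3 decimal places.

Semiperimeter s = (12.76 + 49.34 + 46.83)/2 = 54.465.
Heron's formula: area = √(54.465·41.705·5.125·7.635) ≈ 298.13.
Inradius = area/s = 298.13/54.465 ≈ 5.4738.

r ≈ 5.474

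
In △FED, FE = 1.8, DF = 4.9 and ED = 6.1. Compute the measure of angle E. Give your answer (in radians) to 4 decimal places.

By the law of cosines, cos E = (FE² + ED² − DF²) / (2·FE·ED) ≈ 0.74863, so ∠E ≈ 0.7248 rad.

∠E ≈ 0.7248 rad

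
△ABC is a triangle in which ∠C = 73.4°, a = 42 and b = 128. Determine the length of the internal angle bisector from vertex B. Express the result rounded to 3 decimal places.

By the law of cosines, c² = a² + b² − 2·a·b·cos C = 15076, so c ≈ 122.79.
Law of cosines again: cos B = (c² + a² − b²)/(2·c·a) ≈ 0.04424, so ∠B ≈ 87.46°.
The bisector from B has length 2·c·a·cos(∠B/2)/(c+a) ≈ 45.226.

45.226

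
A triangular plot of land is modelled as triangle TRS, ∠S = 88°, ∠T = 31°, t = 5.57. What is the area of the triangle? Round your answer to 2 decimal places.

The third angle is ∠R = 180° − ∠S − ∠T = 61.00°.
Law of sines: r = t·sin R/sin T ≈ 9.4588.
Law of sines: s = t·sin S/sin T ≈ 10.808.
Area = ½·t·r·sin S ≈ 26.327.

area ≈ 26.33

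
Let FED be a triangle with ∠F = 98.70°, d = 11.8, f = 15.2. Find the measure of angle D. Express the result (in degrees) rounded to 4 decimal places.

50.1195

Law of sines: sin D = d·sin F/f ≈ 0.76738.
Since f ≥ d, only the acute value applies: ∠D ≈ 50.12°.
Then ∠E = 180° − ∠F − ∠D ≈ 31.18°.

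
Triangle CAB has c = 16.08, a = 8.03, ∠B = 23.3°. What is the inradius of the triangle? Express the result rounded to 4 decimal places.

r ≈ 1.5302

By the law of cosines, b² = c² + a² − 2·c·a·cos B = 85.863, so b ≈ 9.2662.
Area = ½·c·a·sin B ≈ 25.537.
Semiperimeter s = (16.08+8.03+9.2662)/2 = 16.688.
Inradius = area/s = 25.537/16.688 ≈ 1.5302.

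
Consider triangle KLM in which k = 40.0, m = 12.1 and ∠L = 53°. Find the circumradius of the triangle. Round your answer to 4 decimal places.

By the law of cosines, l² = m² + k² − 2·m·k·cos L = 1163.9, so l ≈ 34.115.
Area = ½·m·k·sin L ≈ 193.27.
Circumradius = l/(2 sin L) ≈ 21.358.

21.3585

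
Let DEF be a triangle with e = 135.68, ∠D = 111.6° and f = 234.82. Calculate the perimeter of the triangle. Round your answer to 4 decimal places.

By the law of cosines, d² = e² + f² − 2·e·f·cos D = 97007, so d ≈ 311.46.
Semiperimeter s = (311.46+135.68+234.82)/2 = 340.98.
Perimeter = 311.46 + 135.68 + 234.82 = 681.96.

681.9589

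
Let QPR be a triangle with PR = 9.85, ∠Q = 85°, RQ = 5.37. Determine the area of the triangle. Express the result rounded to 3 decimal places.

area ≈ 23.374

Law of sines: sin P = RQ·sin Q/PR ≈ 0.54310.
Since PR ≥ RQ, only the acute value applies: ∠P ≈ 32.90°.
Then ∠R = 180° − ∠Q − ∠P ≈ 62.10°.
Law of sines gives QP = PR·sin R/sin Q ≈ 8.7387.
Area = ½·PR·RQ·sin R ≈ 23.374.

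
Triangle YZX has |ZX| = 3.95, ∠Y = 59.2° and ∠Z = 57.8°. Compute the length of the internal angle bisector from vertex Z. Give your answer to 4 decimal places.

The third angle is ∠X = 180° − ∠Y − ∠Z = 63.00°.
Law of sines: |XY| = |ZX|·sin Z/sin Y ≈ 3.8913.
Law of sines: |YZ| = |ZX|·sin X/sin Y ≈ 4.0974.
The bisector from Z has length 2·|YZ|·|ZX|·cos(∠Z/2)/(|YZ|+|ZX|) ≈ 3.5214.

3.5214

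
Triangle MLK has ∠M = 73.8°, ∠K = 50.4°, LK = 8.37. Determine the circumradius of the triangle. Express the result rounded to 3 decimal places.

The third angle is ∠L = 180° − ∠K − ∠M = 55.80°.
Law of sines: KM = LK·sin L/sin M ≈ 7.2089.
Law of sines: ML = LK·sin K/sin M ≈ 6.7159.
Circumradius = LK/(2 sin M) ≈ 4.358.

4.358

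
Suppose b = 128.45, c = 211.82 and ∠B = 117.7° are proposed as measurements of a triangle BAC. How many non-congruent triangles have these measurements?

c·sin B = 211.82·sin(117.7°) ≈ 187.5.
Since ∠B is not acute, a triangle exists only if b > c; here b ≤ c, so there is no triangle.

0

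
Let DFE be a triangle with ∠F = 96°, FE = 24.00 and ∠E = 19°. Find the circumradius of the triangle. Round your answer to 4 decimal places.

The third angle is ∠D = 180° − ∠F − ∠E = 65.00°.
Law of sines: ED = FE·sin F/sin D ≈ 26.336.
Law of sines: DF = FE·sin E/sin D ≈ 8.6214.
Circumradius = FE/(2 sin D) ≈ 13.241.

R ≈ 13.2405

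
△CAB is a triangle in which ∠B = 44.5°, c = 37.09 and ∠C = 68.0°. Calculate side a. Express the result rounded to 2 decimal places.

36.96

The third angle is ∠A = 180° − ∠B − ∠C = 67.50°.
Law of sines: a = c·sin A/sin C ≈ 36.958.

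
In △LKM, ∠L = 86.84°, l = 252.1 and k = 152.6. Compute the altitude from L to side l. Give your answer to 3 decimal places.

h_L ≈ 126.473

Law of sines: sin K = k·sin L/l ≈ 0.60439.
Since l ≥ k, only the acute value applies: ∠K ≈ 37.19°.
Then ∠M = 180° − ∠L − ∠K ≈ 55.97°.
Law of sines gives m = l·sin M/sin L ≈ 209.26.
Area = ½·l·k·sin M ≈ 15942.
The altitude from L has length 2·area/l ≈ 126.47.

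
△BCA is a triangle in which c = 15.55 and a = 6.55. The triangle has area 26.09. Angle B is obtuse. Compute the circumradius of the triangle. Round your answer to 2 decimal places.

From area = ½·c·a·sin B, we get sin B = 2·area/(c·a) ≈ 0.51231.
Taking the obtuse solution, ∠B ≈ 149.18°.
Law of cosines then gives b ≈ 21.439.
Circumradius = b/(2 sin B) ≈ 20.924.

R ≈ 20.92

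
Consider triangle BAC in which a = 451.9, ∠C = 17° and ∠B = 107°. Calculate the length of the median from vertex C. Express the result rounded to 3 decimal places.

m_C ≈ 481.269

The third angle is ∠A = 180° − ∠C − ∠B = 56.00°.
Law of sines: b = a·sin B/sin A ≈ 521.27.
Law of sines: c = a·sin C/sin A ≈ 159.37.
Median from C: ½√(2·b² + 2·a² − c²) ≈ 481.27.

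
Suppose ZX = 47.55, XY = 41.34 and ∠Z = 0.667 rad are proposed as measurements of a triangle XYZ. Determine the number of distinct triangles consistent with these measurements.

ZX·sin Z = 47.55·sin(0.667 rad) ≈ 29.42.
Since ZX sin Z < XY < ZX (29.42 < 41.34 < 47.55), two triangles exist.

2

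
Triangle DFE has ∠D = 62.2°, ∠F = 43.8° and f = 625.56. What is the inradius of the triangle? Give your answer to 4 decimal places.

209.5844

The third angle is ∠E = 180° − ∠D − ∠F = 74.00°.
Law of sines: d = f·sin D/sin F ≈ 799.49.
Law of sines: e = f·sin E/sin F ≈ 868.79.
Area = ½·f·d·sin E ≈ 2.4038e+05.
Semiperimeter s = (799.49+625.56+868.79)/2 = 1146.9.
Inradius = area/s = 2.4038e+05/1146.9 ≈ 209.58.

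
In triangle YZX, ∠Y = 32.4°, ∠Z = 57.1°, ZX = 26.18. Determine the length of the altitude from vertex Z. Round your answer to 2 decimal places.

The third angle is ∠X = 180° − ∠Y − ∠Z = 90.50°.
Law of sines: XY = ZX·sin Z/sin Y ≈ 41.023.
Law of sines: YZ = ZX·sin X/sin Y ≈ 48.857.
Area = ½·ZX·XY·sin X ≈ 536.97.
The altitude from Z has length 2·area/XY ≈ 26.179.

h_Z ≈ 26.18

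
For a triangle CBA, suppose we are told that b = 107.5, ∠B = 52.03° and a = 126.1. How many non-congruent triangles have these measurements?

a·sin B = 126.1·sin(52.03°) ≈ 99.41.
Since a sin B < b < a (99.41 < 107.5 < 126.1), two triangles exist.

2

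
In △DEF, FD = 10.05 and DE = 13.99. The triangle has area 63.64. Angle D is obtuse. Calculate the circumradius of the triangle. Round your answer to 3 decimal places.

11.268

From area = ½·FD·DE·sin D, we get sin D = 2·area/(FD·DE) ≈ 0.90527.
Taking the obtuse solution, ∠D ≈ 115.14°.
Law of cosines then gives EF ≈ 20.401.
Circumradius = EF/(2 sin D) ≈ 11.268.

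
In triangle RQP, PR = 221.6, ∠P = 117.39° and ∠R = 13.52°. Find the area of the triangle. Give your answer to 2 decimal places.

area ≈ 6743.97

The third angle is ∠Q = 180° − ∠P − ∠R = 49.09°.
Law of sines: QP = PR·sin R/sin Q ≈ 68.551.
Law of sines: RQ = PR·sin P/sin Q ≈ 260.35.
Area = ½·PR·QP·sin P ≈ 6744.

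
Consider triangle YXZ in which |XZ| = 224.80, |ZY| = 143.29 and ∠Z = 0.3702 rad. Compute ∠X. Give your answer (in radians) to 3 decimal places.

By the law of cosines, |YX|² = |XZ|² + |ZY|² − 2·|XZ|·|ZY|·cos Z = 11008, so |YX| ≈ 104.92.
Law of cosines again: cos X = (|YX|² + |XZ|² − |ZY|²)/(2·|YX|·|XZ|) ≈ 0.86940, so ∠X ≈ 0.5168 rad.

∠X ≈ 0.517 rad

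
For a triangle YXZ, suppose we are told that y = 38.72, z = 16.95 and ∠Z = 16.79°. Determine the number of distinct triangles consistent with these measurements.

y·sin Z = 38.72·sin(16.79°) ≈ 11.18.
Since y sin Z < z < y (11.18 < 16.95 < 38.72), two triangles exist.

2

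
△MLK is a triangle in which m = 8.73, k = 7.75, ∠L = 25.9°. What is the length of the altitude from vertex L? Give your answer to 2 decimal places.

By the law of cosines, l² = k² + m² − 2·k·m·cos L = 14.552, so l ≈ 3.8147.
Area = ½·k·m·sin L ≈ 14.776.
The altitude from L has length 2·area/l ≈ 7.7472.

7.75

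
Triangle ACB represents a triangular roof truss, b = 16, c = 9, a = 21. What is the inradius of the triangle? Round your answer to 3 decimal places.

r ≈ 2.919

Semiperimeter s = (21 + 9 + 16)/2 = 23.
Heron's formula: area = √(23·2·14·7) ≈ 67.142.
Inradius = area/s = 67.142/23 ≈ 2.9192.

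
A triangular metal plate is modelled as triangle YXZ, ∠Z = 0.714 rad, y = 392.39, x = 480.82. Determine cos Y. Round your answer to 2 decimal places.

cos Y ≈ 0.58

By the law of cosines, z² = y² + x² − 2·y·x·cos Z = 99985, so z ≈ 316.2.
Law of cosines again: cos Y = (x² + z² − y²)/(2·x·z) ≈ 0.58276, so ∠Y ≈ 0.949 rad.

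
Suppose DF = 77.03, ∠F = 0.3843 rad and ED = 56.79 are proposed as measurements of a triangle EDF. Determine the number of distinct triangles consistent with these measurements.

DF·sin F = 77.03·sin(0.3843 rad) ≈ 28.88.
Since DF sin F < ED < DF (28.88 < 56.79 < 77.03), two triangles exist.

2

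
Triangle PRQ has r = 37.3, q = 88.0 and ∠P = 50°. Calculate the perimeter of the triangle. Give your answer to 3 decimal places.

195.411

By the law of cosines, p² = r² + q² − 2·r·q·cos P = 4915.5, so p ≈ 70.111.
Semiperimeter s = (70.111+37.3+88)/2 = 97.705.
Perimeter = 70.111 + 37.3 + 88 = 195.41.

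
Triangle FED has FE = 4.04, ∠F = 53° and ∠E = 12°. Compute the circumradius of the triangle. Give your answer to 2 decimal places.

R ≈ 2.23

The third angle is ∠D = 180° − ∠F − ∠E = 115.00°.
Law of sines: ED = FE·sin F/sin D ≈ 3.56.
Law of sines: DF = FE·sin E/sin D ≈ 0.9268.
Circumradius = FE/(2 sin D) ≈ 2.2288.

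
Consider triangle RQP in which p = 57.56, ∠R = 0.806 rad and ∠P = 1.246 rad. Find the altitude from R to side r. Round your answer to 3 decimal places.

The third angle is ∠Q = π − ∠P − ∠R = 1.090 rad.
Law of sines: r = p·sin R/sin P ≈ 43.822.
Law of sines: q = p·sin Q/sin P ≈ 53.838.
Area = ½·p·r·sin Q ≈ 1118.
The altitude from R has length 2·area/r ≈ 51.023.

51.023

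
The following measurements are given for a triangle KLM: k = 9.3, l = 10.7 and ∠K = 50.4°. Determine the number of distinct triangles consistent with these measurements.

2

l·sin K = 10.7·sin(50.4°) ≈ 8.244.
Since l sin K < k < l (8.244 < 9.3 < 10.7), two triangles exist.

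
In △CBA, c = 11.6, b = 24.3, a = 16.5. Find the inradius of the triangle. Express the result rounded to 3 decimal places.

Semiperimeter s = (11.6 + 24.3 + 16.5)/2 = 26.2.
Heron's formula: area = √(26.2·14.6·1.9·9.7) ≈ 83.963.
Inradius = area/s = 83.963/26.2 ≈ 3.2047.

3.205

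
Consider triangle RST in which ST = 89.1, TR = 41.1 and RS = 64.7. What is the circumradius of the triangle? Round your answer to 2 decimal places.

By the law of cosines, cos R = (TR² + RS² − ST²) / (2·TR·RS) ≈ -0.38800, so ∠R ≈ 112.83°.
Circumradius = ST/(2 sin R) ≈ 48.337.

48.34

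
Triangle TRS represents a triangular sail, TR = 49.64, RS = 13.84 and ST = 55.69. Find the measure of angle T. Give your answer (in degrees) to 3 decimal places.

By the law of cosines, cos T = (ST² + TR² − RS²) / (2·ST·TR) ≈ 0.97198, so ∠T ≈ 13.60°.

∠T ≈ 13.596°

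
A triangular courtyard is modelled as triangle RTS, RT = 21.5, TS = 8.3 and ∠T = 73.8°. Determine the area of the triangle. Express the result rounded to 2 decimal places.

Area = ½·RT·TS·sin T ≈ 85.682.

85.68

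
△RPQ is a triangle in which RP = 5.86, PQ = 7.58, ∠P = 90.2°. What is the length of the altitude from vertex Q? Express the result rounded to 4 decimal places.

7.5800

By the law of cosines, QR² = RP² + PQ² − 2·RP·PQ·cos P = 92.106, so QR ≈ 9.5972.
Area = ½·RP·PQ·sin P ≈ 22.209.
The altitude from Q has length 2·area/RP ≈ 7.58.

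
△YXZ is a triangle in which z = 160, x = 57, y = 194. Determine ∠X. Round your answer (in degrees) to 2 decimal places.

By the law of cosines, cos X = (z² + y² − x²) / (2·z·y) ≈ 0.96629, so ∠X ≈ 14.92°.

∠X ≈ 14.92°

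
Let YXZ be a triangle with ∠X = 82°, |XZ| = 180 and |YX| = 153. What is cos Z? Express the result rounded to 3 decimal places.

cos Z ≈ 0.723

By the law of cosines, |ZY|² = |YX|² + |XZ|² − 2·|YX|·|XZ|·cos X = 48143, so |ZY| ≈ 219.42.
Law of cosines again: cos Z = (|XZ|² + |ZY|² − |YX|²)/(2·|XZ|·|ZY|) ≈ 0.72331, so ∠Z ≈ 43.67°.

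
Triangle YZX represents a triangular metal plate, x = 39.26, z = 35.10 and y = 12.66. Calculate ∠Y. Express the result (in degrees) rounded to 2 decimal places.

By the law of cosines, cos Y = (z² + x² − y²) / (2·z·x) ≈ 0.94813, so ∠Y ≈ 18.54°.

∠Y ≈ 18.54°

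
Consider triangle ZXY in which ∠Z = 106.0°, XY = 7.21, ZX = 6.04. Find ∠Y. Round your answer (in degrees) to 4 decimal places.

Law of sines: sin Y = ZX·sin Z/XY ≈ 0.80527.
Since XY ≥ ZX, only the acute value applies: ∠Y ≈ 53.64°.
Then ∠X = 180° − ∠Z − ∠Y ≈ 20.36°.

∠Y ≈ 53.6367°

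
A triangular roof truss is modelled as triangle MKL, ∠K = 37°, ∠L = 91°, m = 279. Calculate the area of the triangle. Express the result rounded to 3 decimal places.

area ≈ 29719.612

The third angle is ∠M = 180° − ∠K − ∠L = 52.00°.
Law of sines: k = m·sin K/sin M ≈ 213.08.
Law of sines: l = m·sin L/sin M ≈ 354.
Area = ½·m·k·sin L ≈ 29720.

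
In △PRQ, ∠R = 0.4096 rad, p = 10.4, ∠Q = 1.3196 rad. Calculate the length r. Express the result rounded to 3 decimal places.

The third angle is ∠P = π − ∠R − ∠Q = 1.4124 rad.
Law of sines: r = p·sin R/sin P ≈ 4.1942.

4.194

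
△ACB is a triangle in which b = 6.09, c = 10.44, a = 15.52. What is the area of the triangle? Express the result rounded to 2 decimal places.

area ≈ 21.19

Semiperimeter s = (15.52 + 10.44 + 6.09)/2 = 16.025.
Heron's formula: area = √(16.025·0.505·5.585·9.935) ≈ 21.19.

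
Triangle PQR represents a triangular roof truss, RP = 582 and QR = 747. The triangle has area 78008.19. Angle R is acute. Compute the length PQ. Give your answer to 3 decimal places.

291.791

From area = ½·QR·RP·sin R, we get sin R = 2·area/(QR·RP) ≈ 0.35886.
Taking the acute solution, ∠R ≈ 21.03°.
Law of cosines then gives PQ ≈ 291.79.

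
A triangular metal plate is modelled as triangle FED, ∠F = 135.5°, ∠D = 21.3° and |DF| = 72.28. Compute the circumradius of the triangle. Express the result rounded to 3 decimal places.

R ≈ 91.739

The third angle is ∠E = 180° − ∠D − ∠F = 23.20°.
Law of sines: |ED| = |DF|·sin F/sin E ≈ 128.6.
Law of sines: |FE| = |DF|·sin D/sin E ≈ 66.649.
Circumradius = |DF|/(2 sin E) ≈ 91.739.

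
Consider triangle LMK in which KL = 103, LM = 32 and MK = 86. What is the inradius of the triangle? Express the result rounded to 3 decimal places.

11.425

Semiperimeter s = (86 + 103 + 32)/2 = 110.5.
Heron's formula: area = √(110.5·24.5·7.5·78.5) ≈ 1262.5.
Inradius = area/s = 1262.5/110.5 ≈ 11.425.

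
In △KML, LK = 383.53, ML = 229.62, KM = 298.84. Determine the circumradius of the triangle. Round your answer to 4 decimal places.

By the law of cosines, cos K = (LK² + KM² − ML²) / (2·LK·KM) ≈ 0.80128, so ∠K ≈ 36.75°.
Circumradius = ML/(2 sin K) ≈ 191.9.

191.8957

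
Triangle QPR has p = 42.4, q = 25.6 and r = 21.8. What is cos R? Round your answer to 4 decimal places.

cos R ≈ 0.9111

By the law of cosines, cos R = (q² + p² − r²) / (2·q·p) ≈ 0.91110, so ∠R ≈ 0.425 rad.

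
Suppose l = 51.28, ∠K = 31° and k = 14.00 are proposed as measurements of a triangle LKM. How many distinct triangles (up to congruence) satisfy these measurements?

l·sin K = 51.28·sin(31°) ≈ 26.41.
Since k = 14.00 < 26.41 = l sin K, no triangle exists.

0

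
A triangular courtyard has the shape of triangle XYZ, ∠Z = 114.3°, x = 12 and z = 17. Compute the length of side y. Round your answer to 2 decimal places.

Law of sines: sin X = x·sin Z/z ≈ 0.64334.
Since z ≥ x, only the acute value applies: ∠X ≈ 40.04°.
Then ∠Y = 180° − ∠Z − ∠X ≈ 25.66°.
Law of sines gives y = z·sin Y/sin Z ≈ 8.0766.

8.08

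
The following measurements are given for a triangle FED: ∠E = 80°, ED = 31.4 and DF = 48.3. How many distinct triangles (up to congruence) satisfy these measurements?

ED·sin E = 31.4·sin(80°) ≈ 30.92.
Since DF ≥ ED, exactly one triangle exists.

1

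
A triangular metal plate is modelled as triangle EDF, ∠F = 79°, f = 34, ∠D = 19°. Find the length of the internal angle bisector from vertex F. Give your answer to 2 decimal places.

The third angle is ∠E = 180° − ∠D − ∠F = 82.00°.
Law of sines: e = f·sin E/sin F ≈ 34.299.
Law of sines: d = f·sin D/sin F ≈ 11.276.
The bisector from F has length 2·e·d·cos(∠F/2)/(e+d) ≈ 13.097.

13.10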